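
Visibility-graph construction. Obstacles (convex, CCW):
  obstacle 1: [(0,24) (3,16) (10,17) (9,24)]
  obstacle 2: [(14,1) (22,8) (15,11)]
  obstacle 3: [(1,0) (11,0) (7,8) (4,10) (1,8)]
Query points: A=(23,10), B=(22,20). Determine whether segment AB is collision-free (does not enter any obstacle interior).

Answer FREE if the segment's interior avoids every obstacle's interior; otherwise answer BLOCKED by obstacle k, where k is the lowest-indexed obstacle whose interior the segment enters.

FREE

Obstacle 1 [(0,24) (3,16) (10,17) (9,24)]:
  edge (0,24)–(3,16): clear
  edge (3,16)–(10,17): clear
  edge (10,17)–(9,24): clear
  edge (9,24)–(0,24): clear
  midpoint (45/2,15) outside
  → clear
Obstacle 2 [(14,1) (22,8) (15,11)]:
  edge (14,1)–(22,8): clear
  edge (22,8)–(15,11): clear
  edge (15,11)–(14,1): clear
  midpoint (45/2,15) outside
  → clear
Obstacle 3 [(1,0) (11,0) (7,8) (4,10) (1,8)]:
  edge (1,0)–(11,0): clear
  edge (11,0)–(7,8): clear
  edge (7,8)–(4,10): clear
  edge (4,10)–(1,8): clear
  edge (1,8)–(1,0): clear
  midpoint (45/2,15) outside
  → clear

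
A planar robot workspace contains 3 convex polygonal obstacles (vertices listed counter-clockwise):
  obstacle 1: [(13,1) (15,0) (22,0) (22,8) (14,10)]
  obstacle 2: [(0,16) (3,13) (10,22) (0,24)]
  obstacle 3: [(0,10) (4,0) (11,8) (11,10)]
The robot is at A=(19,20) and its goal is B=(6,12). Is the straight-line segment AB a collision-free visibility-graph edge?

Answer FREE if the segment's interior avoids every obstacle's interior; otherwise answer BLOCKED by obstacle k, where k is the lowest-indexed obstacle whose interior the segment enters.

FREE

Obstacle 1 [(13,1) (15,0) (22,0) (22,8) (14,10)]:
  edge (13,1)–(15,0): clear
  edge (15,0)–(22,0): clear
  edge (22,0)–(22,8): clear
  edge (22,8)–(14,10): clear
  edge (14,10)–(13,1): clear
  midpoint (25/2,16) outside
  → clear
Obstacle 2 [(0,16) (3,13) (10,22) (0,24)]:
  edge (0,16)–(3,13): clear
  edge (3,13)–(10,22): clear
  edge (10,22)–(0,24): clear
  edge (0,24)–(0,16): clear
  midpoint (25/2,16) outside
  → clear
Obstacle 3 [(0,10) (4,0) (11,8) (11,10)]:
  edge (0,10)–(4,0): clear
  edge (4,0)–(11,8): clear
  edge (11,8)–(11,10): clear
  edge (11,10)–(0,10): clear
  midpoint (25/2,16) outside
  → clear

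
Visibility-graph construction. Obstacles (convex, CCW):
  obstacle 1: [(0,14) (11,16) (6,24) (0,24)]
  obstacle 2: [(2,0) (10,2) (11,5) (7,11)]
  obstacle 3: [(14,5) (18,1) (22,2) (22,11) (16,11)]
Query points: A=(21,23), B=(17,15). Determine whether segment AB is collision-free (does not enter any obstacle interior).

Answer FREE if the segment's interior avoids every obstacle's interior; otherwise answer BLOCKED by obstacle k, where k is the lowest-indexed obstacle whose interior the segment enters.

Obstacle 1 [(0,14) (11,16) (6,24) (0,24)]:
  edge (0,14)–(11,16): clear
  edge (11,16)–(6,24): clear
  edge (6,24)–(0,24): clear
  edge (0,24)–(0,14): clear
  midpoint (19,19) outside
  → clear
Obstacle 2 [(2,0) (10,2) (11,5) (7,11)]:
  edge (2,0)–(10,2): clear
  edge (10,2)–(11,5): clear
  edge (11,5)–(7,11): clear
  edge (7,11)–(2,0): clear
  midpoint (19,19) outside
  → clear
Obstacle 3 [(14,5) (18,1) (22,2) (22,11) (16,11)]:
  edge (14,5)–(18,1): clear
  edge (18,1)–(22,2): clear
  edge (22,2)–(22,11): clear
  edge (22,11)–(16,11): clear
  edge (16,11)–(14,5): clear
  midpoint (19,19) outside
  → clear

FREE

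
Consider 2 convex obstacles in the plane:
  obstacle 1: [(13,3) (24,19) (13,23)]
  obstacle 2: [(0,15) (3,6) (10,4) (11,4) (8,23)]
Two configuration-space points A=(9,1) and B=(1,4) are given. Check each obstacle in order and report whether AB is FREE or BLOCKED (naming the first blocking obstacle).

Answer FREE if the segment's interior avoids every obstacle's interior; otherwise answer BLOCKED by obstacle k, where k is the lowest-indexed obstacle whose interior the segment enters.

Obstacle 1 [(13,3) (24,19) (13,23)]:
  edge (13,3)–(24,19): clear
  edge (24,19)–(13,23): clear
  edge (13,23)–(13,3): clear
  midpoint (5,5/2) outside
  → clear
Obstacle 2 [(0,15) (3,6) (10,4) (11,4) (8,23)]:
  edge (0,15)–(3,6): clear
  edge (3,6)–(10,4): clear
  edge (10,4)–(11,4): clear
  edge (11,4)–(8,23): clear
  edge (8,23)–(0,15): clear
  midpoint (5,5/2) outside
  → clear

FREE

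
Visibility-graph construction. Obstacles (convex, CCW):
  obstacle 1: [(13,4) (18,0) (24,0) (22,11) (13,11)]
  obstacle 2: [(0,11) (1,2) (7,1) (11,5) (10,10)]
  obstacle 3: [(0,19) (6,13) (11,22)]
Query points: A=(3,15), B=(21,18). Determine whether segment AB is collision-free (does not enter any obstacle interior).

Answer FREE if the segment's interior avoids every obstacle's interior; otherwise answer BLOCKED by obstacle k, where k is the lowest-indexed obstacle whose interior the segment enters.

Obstacle 1 [(13,4) (18,0) (24,0) (22,11) (13,11)]:
  edge (13,4)–(18,0): clear
  edge (18,0)–(24,0): clear
  edge (24,0)–(22,11): clear
  edge (22,11)–(13,11): clear
  edge (13,11)–(13,4): clear
  midpoint (12,33/2) outside
  → clear
Obstacle 2 [(0,11) (1,2) (7,1) (11,5) (10,10)]:
  edge (0,11)–(1,2): clear
  edge (1,2)–(7,1): clear
  edge (7,1)–(11,5): clear
  edge (11,5)–(10,10): clear
  edge (10,10)–(0,11): clear
  midpoint (12,33/2) outside
  → clear
Obstacle 3 [(0,19) (6,13) (11,22)]:
  edge (0,19)–(6,13): crosses AB
  edge (6,13)–(11,22): crosses AB
  edge (11,22)–(0,19): clear
  → BLOCKED

BLOCKED by obstacle 3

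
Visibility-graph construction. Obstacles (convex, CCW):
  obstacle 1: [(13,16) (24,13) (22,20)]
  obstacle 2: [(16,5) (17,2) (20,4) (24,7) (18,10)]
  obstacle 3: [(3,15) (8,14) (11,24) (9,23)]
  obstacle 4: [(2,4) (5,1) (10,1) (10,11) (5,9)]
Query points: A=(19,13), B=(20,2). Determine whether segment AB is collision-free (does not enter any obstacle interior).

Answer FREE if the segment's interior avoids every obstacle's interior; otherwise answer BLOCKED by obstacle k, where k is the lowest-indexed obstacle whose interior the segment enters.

Obstacle 1 [(13,16) (24,13) (22,20)]:
  edge (13,16)–(24,13): clear
  edge (24,13)–(22,20): clear
  edge (22,20)–(13,16): clear
  midpoint (39/2,15/2) outside
  → clear
Obstacle 2 [(16,5) (17,2) (20,4) (24,7) (18,10)]:
  edge (16,5)–(17,2): clear
  edge (17,2)–(20,4): crosses AB
  edge (20,4)–(24,7): clear
  edge (24,7)–(18,10): crosses AB
  edge (18,10)–(16,5): clear
  → BLOCKED
Obstacle 3 [(3,15) (8,14) (11,24) (9,23)]:
  edge (3,15)–(8,14): clear
  edge (8,14)–(11,24): clear
  edge (11,24)–(9,23): clear
  edge (9,23)–(3,15): clear
  midpoint (39/2,15/2) outside
  → clear
Obstacle 4 [(2,4) (5,1) (10,1) (10,11) (5,9)]:
  edge (2,4)–(5,1): clear
  edge (5,1)–(10,1): clear
  edge (10,1)–(10,11): clear
  edge (10,11)–(5,9): clear
  edge (5,9)–(2,4): clear
  midpoint (39/2,15/2) outside
  → clear

BLOCKED by obstacle 2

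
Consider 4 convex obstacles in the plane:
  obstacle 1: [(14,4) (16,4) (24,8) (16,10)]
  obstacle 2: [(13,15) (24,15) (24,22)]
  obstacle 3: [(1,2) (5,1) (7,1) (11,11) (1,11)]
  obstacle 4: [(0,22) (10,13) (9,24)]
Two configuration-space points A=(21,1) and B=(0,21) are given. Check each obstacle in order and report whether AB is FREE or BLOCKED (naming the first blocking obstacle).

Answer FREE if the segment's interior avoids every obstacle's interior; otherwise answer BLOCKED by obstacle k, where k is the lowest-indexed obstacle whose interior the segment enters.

BLOCKED by obstacle 1

Obstacle 1 [(14,4) (16,4) (24,8) (16,10)]:
  edge (14,4)–(16,4): clear
  edge (16,4)–(24,8): crosses AB
  edge (24,8)–(16,10): clear
  edge (16,10)–(14,4): crosses AB
  → BLOCKED
Obstacle 2 [(13,15) (24,15) (24,22)]:
  edge (13,15)–(24,15): clear
  edge (24,15)–(24,22): clear
  edge (24,22)–(13,15): clear
  midpoint (21/2,11) outside
  → clear
Obstacle 3 [(1,2) (5,1) (7,1) (11,11) (1,11)]:
  edge (1,2)–(5,1): clear
  edge (5,1)–(7,1): clear
  edge (7,1)–(11,11): crosses AB
  edge (11,11)–(1,11): crosses AB
  edge (1,11)–(1,2): clear
  → BLOCKED
Obstacle 4 [(0,22) (10,13) (9,24)]:
  edge (0,22)–(10,13): clear
  edge (10,13)–(9,24): clear
  edge (9,24)–(0,22): clear
  midpoint (21/2,11) outside
  → clear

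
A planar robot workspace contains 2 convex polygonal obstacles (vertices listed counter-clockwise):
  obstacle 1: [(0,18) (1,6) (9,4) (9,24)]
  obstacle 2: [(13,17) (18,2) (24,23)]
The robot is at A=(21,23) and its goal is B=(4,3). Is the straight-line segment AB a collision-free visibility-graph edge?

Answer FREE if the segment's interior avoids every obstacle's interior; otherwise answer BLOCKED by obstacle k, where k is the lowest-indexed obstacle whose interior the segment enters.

Obstacle 1 [(0,18) (1,6) (9,4) (9,24)]:
  edge (0,18)–(1,6): clear
  edge (1,6)–(9,4): crosses AB
  edge (9,4)–(9,24): crosses AB
  edge (9,24)–(0,18): clear
  → BLOCKED
Obstacle 2 [(13,17) (18,2) (24,23)]:
  edge (13,17)–(18,2): crosses AB
  edge (18,2)–(24,23): clear
  edge (24,23)–(13,17): crosses AB
  → BLOCKED

BLOCKED by obstacle 1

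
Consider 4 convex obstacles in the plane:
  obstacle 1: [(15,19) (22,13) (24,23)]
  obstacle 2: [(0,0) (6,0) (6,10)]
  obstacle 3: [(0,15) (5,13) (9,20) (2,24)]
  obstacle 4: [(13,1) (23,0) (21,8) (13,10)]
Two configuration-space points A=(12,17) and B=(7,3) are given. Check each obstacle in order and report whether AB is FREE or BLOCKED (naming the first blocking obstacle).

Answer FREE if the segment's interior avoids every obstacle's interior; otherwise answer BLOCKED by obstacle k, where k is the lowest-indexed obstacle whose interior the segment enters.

Obstacle 1 [(15,19) (22,13) (24,23)]:
  edge (15,19)–(22,13): clear
  edge (22,13)–(24,23): clear
  edge (24,23)–(15,19): clear
  midpoint (19/2,10) outside
  → clear
Obstacle 2 [(0,0) (6,0) (6,10)]:
  edge (0,0)–(6,0): clear
  edge (6,0)–(6,10): clear
  edge (6,10)–(0,0): clear
  midpoint (19/2,10) outside
  → clear
Obstacle 3 [(0,15) (5,13) (9,20) (2,24)]:
  edge (0,15)–(5,13): clear
  edge (5,13)–(9,20): clear
  edge (9,20)–(2,24): clear
  edge (2,24)–(0,15): clear
  midpoint (19/2,10) outside
  → clear
Obstacle 4 [(13,1) (23,0) (21,8) (13,10)]:
  edge (13,1)–(23,0): clear
  edge (23,0)–(21,8): clear
  edge (21,8)–(13,10): clear
  edge (13,10)–(13,1): clear
  midpoint (19/2,10) outside
  → clear

FREE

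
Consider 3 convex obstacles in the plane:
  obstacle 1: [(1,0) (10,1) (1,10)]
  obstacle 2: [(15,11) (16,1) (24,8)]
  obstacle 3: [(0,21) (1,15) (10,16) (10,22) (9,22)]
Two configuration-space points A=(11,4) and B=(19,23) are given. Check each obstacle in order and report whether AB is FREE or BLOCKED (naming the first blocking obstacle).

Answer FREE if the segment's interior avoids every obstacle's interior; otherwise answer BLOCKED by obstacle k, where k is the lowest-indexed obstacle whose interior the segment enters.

FREE

Obstacle 1 [(1,0) (10,1) (1,10)]:
  edge (1,0)–(10,1): clear
  edge (10,1)–(1,10): clear
  edge (1,10)–(1,0): clear
  midpoint (15,27/2) outside
  → clear
Obstacle 2 [(15,11) (16,1) (24,8)]:
  edge (15,11)–(16,1): clear
  edge (16,1)–(24,8): clear
  edge (24,8)–(15,11): clear
  midpoint (15,27/2) outside
  → clear
Obstacle 3 [(0,21) (1,15) (10,16) (10,22) (9,22)]:
  edge (0,21)–(1,15): clear
  edge (1,15)–(10,16): clear
  edge (10,16)–(10,22): clear
  edge (10,22)–(9,22): clear
  edge (9,22)–(0,21): clear
  midpoint (15,27/2) outside
  → clear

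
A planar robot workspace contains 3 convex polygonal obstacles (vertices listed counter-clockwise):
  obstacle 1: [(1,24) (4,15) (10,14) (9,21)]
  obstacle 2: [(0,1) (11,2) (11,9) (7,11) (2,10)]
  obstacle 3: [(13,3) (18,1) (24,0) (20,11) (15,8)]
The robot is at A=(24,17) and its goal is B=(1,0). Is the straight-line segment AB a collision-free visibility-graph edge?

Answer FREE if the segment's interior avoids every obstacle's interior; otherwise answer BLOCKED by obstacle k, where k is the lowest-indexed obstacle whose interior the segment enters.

BLOCKED by obstacle 2

Obstacle 1 [(1,24) (4,15) (10,14) (9,21)]:
  edge (1,24)–(4,15): clear
  edge (4,15)–(10,14): clear
  edge (10,14)–(9,21): clear
  edge (9,21)–(1,24): clear
  midpoint (25/2,17/2) outside
  → clear
Obstacle 2 [(0,1) (11,2) (11,9) (7,11) (2,10)]:
  edge (0,1)–(11,2): crosses AB
  edge (11,2)–(11,9): crosses AB
  edge (11,9)–(7,11): clear
  edge (7,11)–(2,10): clear
  edge (2,10)–(0,1): clear
  → BLOCKED
Obstacle 3 [(13,3) (18,1) (24,0) (20,11) (15,8)]:
  edge (13,3)–(18,1): clear
  edge (18,1)–(24,0): clear
  edge (24,0)–(20,11): clear
  edge (20,11)–(15,8): clear
  edge (15,8)–(13,3): clear
  midpoint (25/2,17/2) outside
  → clear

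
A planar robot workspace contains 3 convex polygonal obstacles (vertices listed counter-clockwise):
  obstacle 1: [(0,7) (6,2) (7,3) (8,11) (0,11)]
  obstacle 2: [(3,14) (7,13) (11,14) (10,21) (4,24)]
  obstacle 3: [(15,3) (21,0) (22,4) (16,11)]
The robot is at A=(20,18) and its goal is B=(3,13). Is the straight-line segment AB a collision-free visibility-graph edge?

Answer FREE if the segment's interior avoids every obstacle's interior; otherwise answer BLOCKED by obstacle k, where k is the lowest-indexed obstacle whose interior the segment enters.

BLOCKED by obstacle 2

Obstacle 1 [(0,7) (6,2) (7,3) (8,11) (0,11)]:
  edge (0,7)–(6,2): clear
  edge (6,2)–(7,3): clear
  edge (7,3)–(8,11): clear
  edge (8,11)–(0,11): clear
  edge (0,11)–(0,7): clear
  midpoint (23/2,31/2) outside
  → clear
Obstacle 2 [(3,14) (7,13) (11,14) (10,21) (4,24)]:
  edge (3,14)–(7,13): crosses AB
  edge (7,13)–(11,14): clear
  edge (11,14)–(10,21): crosses AB
  edge (10,21)–(4,24): clear
  edge (4,24)–(3,14): clear
  → BLOCKED
Obstacle 3 [(15,3) (21,0) (22,4) (16,11)]:
  edge (15,3)–(21,0): clear
  edge (21,0)–(22,4): clear
  edge (22,4)–(16,11): clear
  edge (16,11)–(15,3): clear
  midpoint (23/2,31/2) outside
  → clear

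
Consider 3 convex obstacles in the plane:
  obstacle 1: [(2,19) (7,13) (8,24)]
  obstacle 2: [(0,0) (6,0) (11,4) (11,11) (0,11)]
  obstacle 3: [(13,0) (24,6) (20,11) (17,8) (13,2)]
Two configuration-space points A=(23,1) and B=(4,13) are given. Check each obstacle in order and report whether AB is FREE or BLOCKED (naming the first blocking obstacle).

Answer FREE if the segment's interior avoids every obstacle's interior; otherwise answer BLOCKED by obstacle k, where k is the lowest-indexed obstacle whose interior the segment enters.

Obstacle 1 [(2,19) (7,13) (8,24)]:
  edge (2,19)–(7,13): clear
  edge (7,13)–(8,24): clear
  edge (8,24)–(2,19): clear
  midpoint (27/2,7) outside
  → clear
Obstacle 2 [(0,0) (6,0) (11,4) (11,11) (0,11)]:
  edge (0,0)–(6,0): clear
  edge (6,0)–(11,4): clear
  edge (11,4)–(11,11): crosses AB
  edge (11,11)–(0,11): crosses AB
  edge (0,11)–(0,0): clear
  → BLOCKED
Obstacle 3 [(13,0) (24,6) (20,11) (17,8) (13,2)]:
  edge (13,0)–(24,6): crosses AB
  edge (24,6)–(20,11): clear
  edge (20,11)–(17,8): clear
  edge (17,8)–(13,2): crosses AB
  edge (13,2)–(13,0): clear
  → BLOCKED

BLOCKED by obstacle 2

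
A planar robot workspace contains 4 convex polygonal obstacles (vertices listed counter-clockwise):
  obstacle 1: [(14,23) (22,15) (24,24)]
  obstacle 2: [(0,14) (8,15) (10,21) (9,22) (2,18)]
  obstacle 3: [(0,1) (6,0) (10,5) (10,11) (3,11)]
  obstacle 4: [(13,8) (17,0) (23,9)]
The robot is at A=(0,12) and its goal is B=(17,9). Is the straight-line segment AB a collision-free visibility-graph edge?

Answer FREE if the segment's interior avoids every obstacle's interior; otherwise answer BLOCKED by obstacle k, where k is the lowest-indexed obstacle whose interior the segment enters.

BLOCKED by obstacle 3

Obstacle 1 [(14,23) (22,15) (24,24)]:
  edge (14,23)–(22,15): clear
  edge (22,15)–(24,24): clear
  edge (24,24)–(14,23): clear
  midpoint (17/2,21/2) outside
  → clear
Obstacle 2 [(0,14) (8,15) (10,21) (9,22) (2,18)]:
  edge (0,14)–(8,15): clear
  edge (8,15)–(10,21): clear
  edge (10,21)–(9,22): clear
  edge (9,22)–(2,18): clear
  edge (2,18)–(0,14): clear
  midpoint (17/2,21/2) outside
  → clear
Obstacle 3 [(0,1) (6,0) (10,5) (10,11) (3,11)]:
  edge (0,1)–(6,0): clear
  edge (6,0)–(10,5): clear
  edge (10,5)–(10,11): crosses AB
  edge (10,11)–(3,11): crosses AB
  edge (3,11)–(0,1): clear
  → BLOCKED
Obstacle 4 [(13,8) (17,0) (23,9)]:
  edge (13,8)–(17,0): clear
  edge (17,0)–(23,9): clear
  edge (23,9)–(13,8): clear
  midpoint (17/2,21/2) outside
  → clear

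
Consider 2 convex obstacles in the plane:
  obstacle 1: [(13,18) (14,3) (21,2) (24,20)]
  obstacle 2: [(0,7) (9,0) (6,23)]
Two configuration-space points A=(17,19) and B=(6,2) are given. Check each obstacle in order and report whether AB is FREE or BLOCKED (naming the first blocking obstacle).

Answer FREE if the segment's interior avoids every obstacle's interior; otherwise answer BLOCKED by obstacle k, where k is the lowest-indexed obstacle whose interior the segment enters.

BLOCKED by obstacle 1

Obstacle 1 [(13,18) (14,3) (21,2) (24,20)]:
  edge (13,18)–(14,3): crosses AB
  edge (14,3)–(21,2): clear
  edge (21,2)–(24,20): clear
  edge (24,20)–(13,18): crosses AB
  → BLOCKED
Obstacle 2 [(0,7) (9,0) (6,23)]:
  edge (0,7)–(9,0): crosses AB
  edge (9,0)–(6,23): crosses AB
  edge (6,23)–(0,7): clear
  → BLOCKED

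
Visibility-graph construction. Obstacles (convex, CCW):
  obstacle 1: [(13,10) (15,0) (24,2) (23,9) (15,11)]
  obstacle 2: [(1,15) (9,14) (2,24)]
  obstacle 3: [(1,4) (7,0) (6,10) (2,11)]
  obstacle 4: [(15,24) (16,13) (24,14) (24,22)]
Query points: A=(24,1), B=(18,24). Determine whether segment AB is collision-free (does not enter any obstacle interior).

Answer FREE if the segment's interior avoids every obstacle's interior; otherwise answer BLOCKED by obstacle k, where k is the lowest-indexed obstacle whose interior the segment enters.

BLOCKED by obstacle 1

Obstacle 1 [(13,10) (15,0) (24,2) (23,9) (15,11)]:
  edge (13,10)–(15,0): clear
  edge (15,0)–(24,2): crosses AB
  edge (24,2)–(23,9): clear
  edge (23,9)–(15,11): crosses AB
  edge (15,11)–(13,10): clear
  → BLOCKED
Obstacle 2 [(1,15) (9,14) (2,24)]:
  edge (1,15)–(9,14): clear
  edge (9,14)–(2,24): clear
  edge (2,24)–(1,15): clear
  midpoint (21,25/2) outside
  → clear
Obstacle 3 [(1,4) (7,0) (6,10) (2,11)]:
  edge (1,4)–(7,0): clear
  edge (7,0)–(6,10): clear
  edge (6,10)–(2,11): clear
  edge (2,11)–(1,4): clear
  midpoint (21,25/2) outside
  → clear
Obstacle 4 [(15,24) (16,13) (24,14) (24,22)]:
  edge (15,24)–(16,13): clear
  edge (16,13)–(24,14): crosses AB
  edge (24,14)–(24,22): clear
  edge (24,22)–(15,24): crosses AB
  → BLOCKED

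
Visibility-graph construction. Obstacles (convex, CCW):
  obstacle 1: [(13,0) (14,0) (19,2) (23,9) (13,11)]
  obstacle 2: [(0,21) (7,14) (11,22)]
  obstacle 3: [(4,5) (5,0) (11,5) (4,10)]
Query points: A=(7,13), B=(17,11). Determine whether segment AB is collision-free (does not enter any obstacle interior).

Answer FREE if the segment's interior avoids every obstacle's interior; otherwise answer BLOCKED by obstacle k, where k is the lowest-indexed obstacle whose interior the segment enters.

FREE

Obstacle 1 [(13,0) (14,0) (19,2) (23,9) (13,11)]:
  edge (13,0)–(14,0): clear
  edge (14,0)–(19,2): clear
  edge (19,2)–(23,9): clear
  edge (23,9)–(13,11): clear
  edge (13,11)–(13,0): clear
  midpoint (12,12) outside
  → clear
Obstacle 2 [(0,21) (7,14) (11,22)]:
  edge (0,21)–(7,14): clear
  edge (7,14)–(11,22): clear
  edge (11,22)–(0,21): clear
  midpoint (12,12) outside
  → clear
Obstacle 3 [(4,5) (5,0) (11,5) (4,10)]:
  edge (4,5)–(5,0): clear
  edge (5,0)–(11,5): clear
  edge (11,5)–(4,10): clear
  edge (4,10)–(4,5): clear
  midpoint (12,12) outside
  → clear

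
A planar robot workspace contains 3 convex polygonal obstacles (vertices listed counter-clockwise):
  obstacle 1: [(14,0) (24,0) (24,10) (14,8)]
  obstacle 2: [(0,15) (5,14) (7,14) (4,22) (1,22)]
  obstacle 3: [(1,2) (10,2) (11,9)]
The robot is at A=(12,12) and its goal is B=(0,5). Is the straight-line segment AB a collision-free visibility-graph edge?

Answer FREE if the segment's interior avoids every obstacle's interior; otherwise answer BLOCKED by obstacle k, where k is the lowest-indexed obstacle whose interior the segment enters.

Obstacle 1 [(14,0) (24,0) (24,10) (14,8)]:
  edge (14,0)–(24,0): clear
  edge (24,0)–(24,10): clear
  edge (24,10)–(14,8): clear
  edge (14,8)–(14,0): clear
  midpoint (6,17/2) outside
  → clear
Obstacle 2 [(0,15) (5,14) (7,14) (4,22) (1,22)]:
  edge (0,15)–(5,14): clear
  edge (5,14)–(7,14): clear
  edge (7,14)–(4,22): clear
  edge (4,22)–(1,22): clear
  edge (1,22)–(0,15): clear
  midpoint (6,17/2) outside
  → clear
Obstacle 3 [(1,2) (10,2) (11,9)]:
  edge (1,2)–(10,2): clear
  edge (10,2)–(11,9): clear
  edge (11,9)–(1,2): clear
  midpoint (6,17/2) outside
  → clear

FREE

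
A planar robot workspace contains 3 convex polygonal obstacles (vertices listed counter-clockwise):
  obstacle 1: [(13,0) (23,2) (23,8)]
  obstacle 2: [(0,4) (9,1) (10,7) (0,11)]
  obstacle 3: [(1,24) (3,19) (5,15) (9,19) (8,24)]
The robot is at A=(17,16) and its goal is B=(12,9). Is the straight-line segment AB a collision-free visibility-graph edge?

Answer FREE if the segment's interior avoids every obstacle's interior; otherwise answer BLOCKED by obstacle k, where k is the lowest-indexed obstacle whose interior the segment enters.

FREE

Obstacle 1 [(13,0) (23,2) (23,8)]:
  edge (13,0)–(23,2): clear
  edge (23,2)–(23,8): clear
  edge (23,8)–(13,0): clear
  midpoint (29/2,25/2) outside
  → clear
Obstacle 2 [(0,4) (9,1) (10,7) (0,11)]:
  edge (0,4)–(9,1): clear
  edge (9,1)–(10,7): clear
  edge (10,7)–(0,11): clear
  edge (0,11)–(0,4): clear
  midpoint (29/2,25/2) outside
  → clear
Obstacle 3 [(1,24) (3,19) (5,15) (9,19) (8,24)]:
  edge (1,24)–(3,19): clear
  edge (3,19)–(5,15): clear
  edge (5,15)–(9,19): clear
  edge (9,19)–(8,24): clear
  edge (8,24)–(1,24): clear
  midpoint (29/2,25/2) outside
  → clear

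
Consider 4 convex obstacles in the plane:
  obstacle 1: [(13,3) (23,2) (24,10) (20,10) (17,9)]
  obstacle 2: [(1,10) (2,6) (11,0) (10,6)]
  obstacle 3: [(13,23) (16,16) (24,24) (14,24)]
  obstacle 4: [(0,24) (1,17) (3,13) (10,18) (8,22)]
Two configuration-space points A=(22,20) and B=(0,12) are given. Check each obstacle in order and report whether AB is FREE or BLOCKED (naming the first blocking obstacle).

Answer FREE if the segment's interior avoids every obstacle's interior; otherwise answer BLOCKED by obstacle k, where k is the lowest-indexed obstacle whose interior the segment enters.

BLOCKED by obstacle 3

Obstacle 1 [(13,3) (23,2) (24,10) (20,10) (17,9)]:
  edge (13,3)–(23,2): clear
  edge (23,2)–(24,10): clear
  edge (24,10)–(20,10): clear
  edge (20,10)–(17,9): clear
  edge (17,9)–(13,3): clear
  midpoint (11,16) outside
  → clear
Obstacle 2 [(1,10) (2,6) (11,0) (10,6)]:
  edge (1,10)–(2,6): clear
  edge (2,6)–(11,0): clear
  edge (11,0)–(10,6): clear
  edge (10,6)–(1,10): clear
  midpoint (11,16) outside
  → clear
Obstacle 3 [(13,23) (16,16) (24,24) (14,24)]:
  edge (13,23)–(16,16): crosses AB
  edge (16,16)–(24,24): crosses AB
  edge (24,24)–(14,24): clear
  edge (14,24)–(13,23): clear
  → BLOCKED
Obstacle 4 [(0,24) (1,17) (3,13) (10,18) (8,22)]:
  edge (0,24)–(1,17): clear
  edge (1,17)–(3,13): crosses AB
  edge (3,13)–(10,18): crosses AB
  edge (10,18)–(8,22): clear
  edge (8,22)–(0,24): clear
  → BLOCKED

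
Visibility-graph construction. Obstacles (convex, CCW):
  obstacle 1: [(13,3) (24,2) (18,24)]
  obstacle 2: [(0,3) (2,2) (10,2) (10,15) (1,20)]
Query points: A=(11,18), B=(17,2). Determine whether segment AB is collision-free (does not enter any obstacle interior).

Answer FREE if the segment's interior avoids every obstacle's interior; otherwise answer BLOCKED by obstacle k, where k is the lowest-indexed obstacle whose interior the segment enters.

BLOCKED by obstacle 1

Obstacle 1 [(13,3) (24,2) (18,24)]:
  edge (13,3)–(24,2): crosses AB
  edge (24,2)–(18,24): clear
  edge (18,24)–(13,3): crosses AB
  → BLOCKED
Obstacle 2 [(0,3) (2,2) (10,2) (10,15) (1,20)]:
  edge (0,3)–(2,2): clear
  edge (2,2)–(10,2): clear
  edge (10,2)–(10,15): clear
  edge (10,15)–(1,20): clear
  edge (1,20)–(0,3): clear
  midpoint (14,10) outside
  → clear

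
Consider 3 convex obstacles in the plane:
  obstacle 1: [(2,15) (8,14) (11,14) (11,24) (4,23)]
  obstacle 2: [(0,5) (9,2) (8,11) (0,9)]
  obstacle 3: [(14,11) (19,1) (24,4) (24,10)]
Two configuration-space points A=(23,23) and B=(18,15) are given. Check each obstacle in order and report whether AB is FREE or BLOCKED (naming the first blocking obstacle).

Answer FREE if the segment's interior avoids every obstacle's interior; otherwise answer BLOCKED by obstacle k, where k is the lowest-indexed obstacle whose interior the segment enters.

Obstacle 1 [(2,15) (8,14) (11,14) (11,24) (4,23)]:
  edge (2,15)–(8,14): clear
  edge (8,14)–(11,14): clear
  edge (11,14)–(11,24): clear
  edge (11,24)–(4,23): clear
  edge (4,23)–(2,15): clear
  midpoint (41/2,19) outside
  → clear
Obstacle 2 [(0,5) (9,2) (8,11) (0,9)]:
  edge (0,5)–(9,2): clear
  edge (9,2)–(8,11): clear
  edge (8,11)–(0,9): clear
  edge (0,9)–(0,5): clear
  midpoint (41/2,19) outside
  → clear
Obstacle 3 [(14,11) (19,1) (24,4) (24,10)]:
  edge (14,11)–(19,1): clear
  edge (19,1)–(24,4): clear
  edge (24,4)–(24,10): clear
  edge (24,10)–(14,11): clear
  midpoint (41/2,19) outside
  → clear

FREE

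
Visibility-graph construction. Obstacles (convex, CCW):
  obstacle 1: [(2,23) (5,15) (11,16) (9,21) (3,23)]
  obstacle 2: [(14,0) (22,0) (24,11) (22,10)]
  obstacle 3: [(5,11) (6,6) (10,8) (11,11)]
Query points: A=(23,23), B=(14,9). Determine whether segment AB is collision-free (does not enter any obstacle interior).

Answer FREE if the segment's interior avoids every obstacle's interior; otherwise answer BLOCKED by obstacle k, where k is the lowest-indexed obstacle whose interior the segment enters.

Obstacle 1 [(2,23) (5,15) (11,16) (9,21) (3,23)]:
  edge (2,23)–(5,15): clear
  edge (5,15)–(11,16): clear
  edge (11,16)–(9,21): clear
  edge (9,21)–(3,23): clear
  edge (3,23)–(2,23): clear
  midpoint (37/2,16) outside
  → clear
Obstacle 2 [(14,0) (22,0) (24,11) (22,10)]:
  edge (14,0)–(22,0): clear
  edge (22,0)–(24,11): clear
  edge (24,11)–(22,10): clear
  edge (22,10)–(14,0): clear
  midpoint (37/2,16) outside
  → clear
Obstacle 3 [(5,11) (6,6) (10,8) (11,11)]:
  edge (5,11)–(6,6): clear
  edge (6,6)–(10,8): clear
  edge (10,8)–(11,11): clear
  edge (11,11)–(5,11): clear
  midpoint (37/2,16) outside
  → clear

FREE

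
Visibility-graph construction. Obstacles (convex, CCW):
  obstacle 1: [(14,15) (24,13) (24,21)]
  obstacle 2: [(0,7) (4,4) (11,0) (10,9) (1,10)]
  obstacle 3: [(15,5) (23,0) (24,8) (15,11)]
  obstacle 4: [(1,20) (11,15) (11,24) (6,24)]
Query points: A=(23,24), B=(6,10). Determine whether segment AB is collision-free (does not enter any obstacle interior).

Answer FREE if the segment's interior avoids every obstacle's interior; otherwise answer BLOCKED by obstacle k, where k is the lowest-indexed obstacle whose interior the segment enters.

Obstacle 1 [(14,15) (24,13) (24,21)]:
  edge (14,15)–(24,13): clear
  edge (24,13)–(24,21): clear
  edge (24,21)–(14,15): clear
  midpoint (29/2,17) outside
  → clear
Obstacle 2 [(0,7) (4,4) (11,0) (10,9) (1,10)]:
  edge (0,7)–(4,4): clear
  edge (4,4)–(11,0): clear
  edge (11,0)–(10,9): clear
  edge (10,9)–(1,10): clear
  edge (1,10)–(0,7): clear
  midpoint (29/2,17) outside
  → clear
Obstacle 3 [(15,5) (23,0) (24,8) (15,11)]:
  edge (15,5)–(23,0): clear
  edge (23,0)–(24,8): clear
  edge (24,8)–(15,11): clear
  edge (15,11)–(15,5): clear
  midpoint (29/2,17) outside
  → clear
Obstacle 4 [(1,20) (11,15) (11,24) (6,24)]:
  edge (1,20)–(11,15): clear
  edge (11,15)–(11,24): clear
  edge (11,24)–(6,24): clear
  edge (6,24)–(1,20): clear
  midpoint (29/2,17) outside
  → clear

FREE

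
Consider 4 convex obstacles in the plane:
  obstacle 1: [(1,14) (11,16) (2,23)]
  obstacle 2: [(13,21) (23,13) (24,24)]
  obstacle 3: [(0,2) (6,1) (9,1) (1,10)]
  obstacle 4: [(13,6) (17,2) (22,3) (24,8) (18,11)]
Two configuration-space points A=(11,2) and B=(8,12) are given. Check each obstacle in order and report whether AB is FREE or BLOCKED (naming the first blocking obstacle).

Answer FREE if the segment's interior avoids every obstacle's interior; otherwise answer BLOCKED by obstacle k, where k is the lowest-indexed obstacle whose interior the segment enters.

FREE

Obstacle 1 [(1,14) (11,16) (2,23)]:
  edge (1,14)–(11,16): clear
  edge (11,16)–(2,23): clear
  edge (2,23)–(1,14): clear
  midpoint (19/2,7) outside
  → clear
Obstacle 2 [(13,21) (23,13) (24,24)]:
  edge (13,21)–(23,13): clear
  edge (23,13)–(24,24): clear
  edge (24,24)–(13,21): clear
  midpoint (19/2,7) outside
  → clear
Obstacle 3 [(0,2) (6,1) (9,1) (1,10)]:
  edge (0,2)–(6,1): clear
  edge (6,1)–(9,1): clear
  edge (9,1)–(1,10): clear
  edge (1,10)–(0,2): clear
  midpoint (19/2,7) outside
  → clear
Obstacle 4 [(13,6) (17,2) (22,3) (24,8) (18,11)]:
  edge (13,6)–(17,2): clear
  edge (17,2)–(22,3): clear
  edge (22,3)–(24,8): clear
  edge (24,8)–(18,11): clear
  edge (18,11)–(13,6): clear
  midpoint (19/2,7) outside
  → clear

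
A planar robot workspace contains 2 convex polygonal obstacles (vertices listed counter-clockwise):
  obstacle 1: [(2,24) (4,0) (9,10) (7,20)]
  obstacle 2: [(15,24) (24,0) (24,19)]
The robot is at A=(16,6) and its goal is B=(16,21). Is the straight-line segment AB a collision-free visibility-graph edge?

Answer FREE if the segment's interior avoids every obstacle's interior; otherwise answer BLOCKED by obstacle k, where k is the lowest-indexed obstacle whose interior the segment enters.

FREE

Obstacle 1 [(2,24) (4,0) (9,10) (7,20)]:
  edge (2,24)–(4,0): clear
  edge (4,0)–(9,10): clear
  edge (9,10)–(7,20): clear
  edge (7,20)–(2,24): clear
  midpoint (16,27/2) outside
  → clear
Obstacle 2 [(15,24) (24,0) (24,19)]:
  edge (15,24)–(24,0): clear
  edge (24,0)–(24,19): clear
  edge (24,19)–(15,24): clear
  midpoint (16,27/2) outside
  → clear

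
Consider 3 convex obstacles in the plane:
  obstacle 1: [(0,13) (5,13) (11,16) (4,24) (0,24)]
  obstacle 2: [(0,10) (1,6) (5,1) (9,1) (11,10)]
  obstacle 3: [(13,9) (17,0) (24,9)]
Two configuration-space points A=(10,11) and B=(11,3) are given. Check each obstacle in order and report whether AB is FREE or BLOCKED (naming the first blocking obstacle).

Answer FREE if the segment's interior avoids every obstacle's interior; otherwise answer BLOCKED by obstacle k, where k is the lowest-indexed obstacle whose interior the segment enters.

Obstacle 1 [(0,13) (5,13) (11,16) (4,24) (0,24)]:
  edge (0,13)–(5,13): clear
  edge (5,13)–(11,16): clear
  edge (11,16)–(4,24): clear
  edge (4,24)–(0,24): clear
  edge (0,24)–(0,13): clear
  midpoint (21/2,7) outside
  → clear
Obstacle 2 [(0,10) (1,6) (5,1) (9,1) (11,10)]:
  edge (0,10)–(1,6): clear
  edge (1,6)–(5,1): clear
  edge (5,1)–(9,1): clear
  edge (9,1)–(11,10): crosses AB
  edge (11,10)–(0,10): crosses AB
  → BLOCKED
Obstacle 3 [(13,9) (17,0) (24,9)]:
  edge (13,9)–(17,0): clear
  edge (17,0)–(24,9): clear
  edge (24,9)–(13,9): clear
  midpoint (21/2,7) outside
  → clear

BLOCKED by obstacle 2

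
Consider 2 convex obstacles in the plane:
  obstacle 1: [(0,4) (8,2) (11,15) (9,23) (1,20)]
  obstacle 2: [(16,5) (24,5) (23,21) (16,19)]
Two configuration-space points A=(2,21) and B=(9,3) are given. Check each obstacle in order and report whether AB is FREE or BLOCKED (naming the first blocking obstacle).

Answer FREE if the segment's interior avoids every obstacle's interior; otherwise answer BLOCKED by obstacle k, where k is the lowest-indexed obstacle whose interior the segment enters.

Obstacle 1 [(0,4) (8,2) (11,15) (9,23) (1,20)]:
  edge (0,4)–(8,2): clear
  edge (8,2)–(11,15): crosses AB
  edge (11,15)–(9,23): clear
  edge (9,23)–(1,20): crosses AB
  edge (1,20)–(0,4): clear
  → BLOCKED
Obstacle 2 [(16,5) (24,5) (23,21) (16,19)]:
  edge (16,5)–(24,5): clear
  edge (24,5)–(23,21): clear
  edge (23,21)–(16,19): clear
  edge (16,19)–(16,5): clear
  midpoint (11/2,12) outside
  → clear

BLOCKED by obstacle 1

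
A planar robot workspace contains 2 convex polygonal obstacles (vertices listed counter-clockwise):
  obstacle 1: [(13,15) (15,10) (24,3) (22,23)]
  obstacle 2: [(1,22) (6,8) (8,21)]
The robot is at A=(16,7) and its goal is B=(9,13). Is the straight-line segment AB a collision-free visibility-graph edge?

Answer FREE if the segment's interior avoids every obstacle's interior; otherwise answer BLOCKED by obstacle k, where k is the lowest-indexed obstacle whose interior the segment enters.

FREE

Obstacle 1 [(13,15) (15,10) (24,3) (22,23)]:
  edge (13,15)–(15,10): clear
  edge (15,10)–(24,3): clear
  edge (24,3)–(22,23): clear
  edge (22,23)–(13,15): clear
  midpoint (25/2,10) outside
  → clear
Obstacle 2 [(1,22) (6,8) (8,21)]:
  edge (1,22)–(6,8): clear
  edge (6,8)–(8,21): clear
  edge (8,21)–(1,22): clear
  midpoint (25/2,10) outside
  → clear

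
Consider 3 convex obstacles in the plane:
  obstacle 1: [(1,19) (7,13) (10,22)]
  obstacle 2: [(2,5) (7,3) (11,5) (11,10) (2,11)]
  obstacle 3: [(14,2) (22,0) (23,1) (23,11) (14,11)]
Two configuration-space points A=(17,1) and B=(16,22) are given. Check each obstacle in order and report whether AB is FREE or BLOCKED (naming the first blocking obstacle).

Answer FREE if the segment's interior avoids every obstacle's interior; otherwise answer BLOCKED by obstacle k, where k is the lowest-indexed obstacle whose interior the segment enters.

BLOCKED by obstacle 3

Obstacle 1 [(1,19) (7,13) (10,22)]:
  edge (1,19)–(7,13): clear
  edge (7,13)–(10,22): clear
  edge (10,22)–(1,19): clear
  midpoint (33/2,23/2) outside
  → clear
Obstacle 2 [(2,5) (7,3) (11,5) (11,10) (2,11)]:
  edge (2,5)–(7,3): clear
  edge (7,3)–(11,5): clear
  edge (11,5)–(11,10): clear
  edge (11,10)–(2,11): clear
  edge (2,11)–(2,5): clear
  midpoint (33/2,23/2) outside
  → clear
Obstacle 3 [(14,2) (22,0) (23,1) (23,11) (14,11)]:
  edge (14,2)–(22,0): crosses AB
  edge (22,0)–(23,1): clear
  edge (23,1)–(23,11): clear
  edge (23,11)–(14,11): crosses AB
  edge (14,11)–(14,2): clear
  → BLOCKED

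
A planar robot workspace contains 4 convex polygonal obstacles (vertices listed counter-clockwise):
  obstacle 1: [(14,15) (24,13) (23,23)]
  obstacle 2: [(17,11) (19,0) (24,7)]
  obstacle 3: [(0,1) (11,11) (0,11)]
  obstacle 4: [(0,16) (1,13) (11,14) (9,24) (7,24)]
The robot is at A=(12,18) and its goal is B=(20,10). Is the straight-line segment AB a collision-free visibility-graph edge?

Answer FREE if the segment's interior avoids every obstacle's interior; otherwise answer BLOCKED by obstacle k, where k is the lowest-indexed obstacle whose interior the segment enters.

Obstacle 1 [(14,15) (24,13) (23,23)]:
  edge (14,15)–(24,13): crosses AB
  edge (24,13)–(23,23): clear
  edge (23,23)–(14,15): crosses AB
  → BLOCKED
Obstacle 2 [(17,11) (19,0) (24,7)]:
  edge (17,11)–(19,0): clear
  edge (19,0)–(24,7): clear
  edge (24,7)–(17,11): clear
  midpoint (16,14) outside
  → clear
Obstacle 3 [(0,1) (11,11) (0,11)]:
  edge (0,1)–(11,11): clear
  edge (11,11)–(0,11): clear
  edge (0,11)–(0,1): clear
  midpoint (16,14) outside
  → clear
Obstacle 4 [(0,16) (1,13) (11,14) (9,24) (7,24)]:
  edge (0,16)–(1,13): clear
  edge (1,13)–(11,14): clear
  edge (11,14)–(9,24): clear
  edge (9,24)–(7,24): clear
  edge (7,24)–(0,16): clear
  midpoint (16,14) outside
  → clear

BLOCKED by obstacle 1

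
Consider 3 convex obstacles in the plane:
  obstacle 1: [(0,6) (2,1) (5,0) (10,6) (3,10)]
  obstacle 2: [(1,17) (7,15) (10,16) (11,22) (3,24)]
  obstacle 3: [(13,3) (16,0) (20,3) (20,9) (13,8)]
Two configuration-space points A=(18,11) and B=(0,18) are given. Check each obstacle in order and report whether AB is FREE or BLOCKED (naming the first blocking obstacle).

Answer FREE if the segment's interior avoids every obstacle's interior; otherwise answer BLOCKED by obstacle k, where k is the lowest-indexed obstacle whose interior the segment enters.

BLOCKED by obstacle 2

Obstacle 1 [(0,6) (2,1) (5,0) (10,6) (3,10)]:
  edge (0,6)–(2,1): clear
  edge (2,1)–(5,0): clear
  edge (5,0)–(10,6): clear
  edge (10,6)–(3,10): clear
  edge (3,10)–(0,6): clear
  midpoint (9,29/2) outside
  → clear
Obstacle 2 [(1,17) (7,15) (10,16) (11,22) (3,24)]:
  edge (1,17)–(7,15): clear
  edge (7,15)–(10,16): crosses AB
  edge (10,16)–(11,22): clear
  edge (11,22)–(3,24): clear
  edge (3,24)–(1,17): crosses AB
  → BLOCKED
Obstacle 3 [(13,3) (16,0) (20,3) (20,9) (13,8)]:
  edge (13,3)–(16,0): clear
  edge (16,0)–(20,3): clear
  edge (20,3)–(20,9): clear
  edge (20,9)–(13,8): clear
  edge (13,8)–(13,3): clear
  midpoint (9,29/2) outside
  → clear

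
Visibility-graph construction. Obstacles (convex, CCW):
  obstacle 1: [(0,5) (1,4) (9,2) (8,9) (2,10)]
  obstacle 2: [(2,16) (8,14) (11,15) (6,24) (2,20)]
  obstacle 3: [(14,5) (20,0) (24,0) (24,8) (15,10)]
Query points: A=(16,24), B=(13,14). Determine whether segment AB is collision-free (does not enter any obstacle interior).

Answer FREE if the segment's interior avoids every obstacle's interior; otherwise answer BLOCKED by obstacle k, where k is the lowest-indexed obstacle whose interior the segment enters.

Obstacle 1 [(0,5) (1,4) (9,2) (8,9) (2,10)]:
  edge (0,5)–(1,4): clear
  edge (1,4)–(9,2): clear
  edge (9,2)–(8,9): clear
  edge (8,9)–(2,10): clear
  edge (2,10)–(0,5): clear
  midpoint (29/2,19) outside
  → clear
Obstacle 2 [(2,16) (8,14) (11,15) (6,24) (2,20)]:
  edge (2,16)–(8,14): clear
  edge (8,14)–(11,15): clear
  edge (11,15)–(6,24): clear
  edge (6,24)–(2,20): clear
  edge (2,20)–(2,16): clear
  midpoint (29/2,19) outside
  → clear
Obstacle 3 [(14,5) (20,0) (24,0) (24,8) (15,10)]:
  edge (14,5)–(20,0): clear
  edge (20,0)–(24,0): clear
  edge (24,0)–(24,8): clear
  edge (24,8)–(15,10): clear
  edge (15,10)–(14,5): clear
  midpoint (29/2,19) outside
  → clear

FREE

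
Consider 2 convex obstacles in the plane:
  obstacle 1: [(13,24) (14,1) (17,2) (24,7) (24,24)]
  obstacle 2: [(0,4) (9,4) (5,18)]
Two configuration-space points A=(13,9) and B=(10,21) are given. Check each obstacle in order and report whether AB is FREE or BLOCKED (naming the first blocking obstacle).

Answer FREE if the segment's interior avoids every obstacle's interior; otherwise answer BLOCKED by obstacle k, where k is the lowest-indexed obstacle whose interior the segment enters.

FREE

Obstacle 1 [(13,24) (14,1) (17,2) (24,7) (24,24)]:
  edge (13,24)–(14,1): clear
  edge (14,1)–(17,2): clear
  edge (17,2)–(24,7): clear
  edge (24,7)–(24,24): clear
  edge (24,24)–(13,24): clear
  midpoint (23/2,15) outside
  → clear
Obstacle 2 [(0,4) (9,4) (5,18)]:
  edge (0,4)–(9,4): clear
  edge (9,4)–(5,18): clear
  edge (5,18)–(0,4): clear
  midpoint (23/2,15) outside
  → clear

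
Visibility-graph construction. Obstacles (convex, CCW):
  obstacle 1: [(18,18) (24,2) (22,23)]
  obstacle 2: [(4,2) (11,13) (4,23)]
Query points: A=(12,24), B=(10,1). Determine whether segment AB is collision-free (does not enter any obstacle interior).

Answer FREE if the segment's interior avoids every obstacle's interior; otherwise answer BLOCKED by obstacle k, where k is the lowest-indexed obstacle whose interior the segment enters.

FREE

Obstacle 1 [(18,18) (24,2) (22,23)]:
  edge (18,18)–(24,2): clear
  edge (24,2)–(22,23): clear
  edge (22,23)–(18,18): clear
  midpoint (11,25/2) outside
  → clear
Obstacle 2 [(4,2) (11,13) (4,23)]:
  edge (4,2)–(11,13): clear
  edge (11,13)–(4,23): clear
  edge (4,23)–(4,2): clear
  midpoint (11,25/2) outside
  → clear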